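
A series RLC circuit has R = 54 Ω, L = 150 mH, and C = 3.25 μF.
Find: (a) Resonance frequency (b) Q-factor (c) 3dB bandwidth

Step 1 — Resonance: ω₀ = 1/√(LC) = 1/√(0.15·3.25e-06) = 1432 rad/s.
Step 2 — f₀ = ω₀/(2π) = 227.9 Hz.
Step 3 — Series Q: Q = ω₀L/R = 1432·0.15/54 = 3.978.
Step 4 — Bandwidth: Δω = ω₀/Q = 360 rad/s; BW = Δω/(2π) = 57.3 Hz.

(a) f₀ = 227.9 Hz  (b) Q = 3.978  (c) BW = 57.3 Hz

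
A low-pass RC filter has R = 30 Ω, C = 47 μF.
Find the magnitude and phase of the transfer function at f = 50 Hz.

Step 1 — Angular frequency: ω = 2π·50 = 314.2 rad/s.
Step 2 — Transfer function: H(jω) = 1/(1 + jωRC).
Step 3 — Denominator: 1 + jωRC = 1 + j·314.2·30·4.7e-05 = 1 + j0.443.
Step 4 — H = 0.836 - j0.3703.
Step 5 — Magnitude: |H| = 0.9143 (-0.8 dB); phase: φ = -23.9°.

|H| = 0.9143 (-0.8 dB), φ = -23.9°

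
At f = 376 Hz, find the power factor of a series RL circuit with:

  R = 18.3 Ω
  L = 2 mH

Step 1 — Angular frequency: ω = 2π·f = 2π·376 = 2362 rad/s.
Step 2 — Component impedances:
  R: Z = R = 18.3 Ω
  L: Z = jωL = j·2362·0.002 = 0 + j4.725 Ω
Step 3 — Series combination: Z_total = R + L = 18.3 + j4.725 Ω = 18.9∠14.5° Ω.
Step 4 — Power factor: PF = cos(φ) = Re(Z)/|Z| = 18.3/18.9001 = 0.9682.
Step 5 — Type: Im(Z) = 4.725 ⇒ lagging (phase φ = 14.5°).

PF = 0.9682 (lagging, φ = 14.5°)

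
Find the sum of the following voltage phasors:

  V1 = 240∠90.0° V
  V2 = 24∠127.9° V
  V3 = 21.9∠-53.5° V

Step 1 — Convert each phasor to rectangular form:
  V1 = 240·(cos(90.0°) + j·sin(90.0°)) = 0 + j240 V
  V2 = 24·(cos(127.9°) + j·sin(127.9°)) = -14.74 + j18.94 V
  V3 = 21.9·(cos(-53.5°) + j·sin(-53.5°)) = 13.03 - j17.6 V
Step 2 — Sum components: V_total = -1.716 + j241.3 V.
Step 3 — Convert to polar: |V_total| = 241.3 V, ∠V_total = 90.4°.

V_total = 241.3∠90.4° V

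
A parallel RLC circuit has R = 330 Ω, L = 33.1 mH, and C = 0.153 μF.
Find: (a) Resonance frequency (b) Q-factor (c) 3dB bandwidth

Step 1 — Resonance: ω₀ = 1/√(LC) = 1/√(0.0331·1.53e-07) = 1.405e+04 rad/s.
Step 2 — f₀ = ω₀/(2π) = 2236 Hz.
Step 3 — Parallel Q: Q = R/(ω₀L) = 330/(1.405e+04·0.0331) = 0.7095.
Step 4 — Bandwidth: Δω = ω₀/Q = 1.981e+04 rad/s; BW = Δω/(2π) = 3152 Hz.

(a) f₀ = 2236 Hz  (b) Q = 0.7095  (c) BW = 3152 Hz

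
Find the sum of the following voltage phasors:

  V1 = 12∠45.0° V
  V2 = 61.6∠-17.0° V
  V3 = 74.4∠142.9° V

Step 1 — Convert each phasor to rectangular form:
  V1 = 12·(cos(45.0°) + j·sin(45.0°)) = 8.485 + j8.485 V
  V2 = 61.6·(cos(-17.0°) + j·sin(-17.0°)) = 58.91 - j18.01 V
  V3 = 74.4·(cos(142.9°) + j·sin(142.9°)) = -59.34 + j44.88 V
Step 2 — Sum components: V_total = 8.053 + j35.35 V.
Step 3 — Convert to polar: |V_total| = 36.26 V, ∠V_total = 77.2°.

V_total = 36.26∠77.2° V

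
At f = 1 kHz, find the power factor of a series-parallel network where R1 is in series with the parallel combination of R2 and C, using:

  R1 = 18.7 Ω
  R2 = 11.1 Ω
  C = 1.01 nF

Step 1 — Angular frequency: ω = 2π·f = 2π·1000 = 6283 rad/s.
Step 2 — Component impedances:
  R1: Z = R = 18.7 Ω
  R2: Z = R = 11.1 Ω
  C: Z = 1/(jωC) = -j/(ω·C) = 0 - j1.576e+05 Ω
Step 3 — Parallel branch: R2 || C = 1/(1/R2 + 1/C) = 11.1 - j0.0007819 Ω.
Step 4 — Series with R1: Z_total = R1 + (R2 || C) = 29.8 - j0.0007819 Ω = 29.8∠-0.0° Ω.
Step 5 — Power factor: PF = cos(φ) = Re(Z)/|Z| = 29.8/29.8 = 1.
Step 6 — Type: Im(Z) = -0.0007819 ⇒ leading (phase φ = -0.0°).

PF = 1 (leading, φ = -0.0°)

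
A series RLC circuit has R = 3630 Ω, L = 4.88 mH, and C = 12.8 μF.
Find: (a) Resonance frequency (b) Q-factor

Step 1 — Resonance condition Im(Z)=0 gives ω₀ = 1/√(LC).
Step 2 — ω₀ = 1/√(0.00488·1.28e-05) = 4001 rad/s.
Step 3 — f₀ = ω₀/(2π) = 636.8 Hz.
Step 4 — Series Q: Q = ω₀L/R = 4001·0.00488/3630 = 0.005379.

(a) f₀ = 636.8 Hz  (b) Q = 0.005379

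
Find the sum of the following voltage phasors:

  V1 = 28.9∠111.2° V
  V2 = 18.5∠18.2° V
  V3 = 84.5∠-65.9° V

Step 1 — Convert each phasor to rectangular form:
  V1 = 28.9·(cos(111.2°) + j·sin(111.2°)) = -10.45 + j26.94 V
  V2 = 18.5·(cos(18.2°) + j·sin(18.2°)) = 17.57 + j5.778 V
  V3 = 84.5·(cos(-65.9°) + j·sin(-65.9°)) = 34.5 - j77.13 V
Step 2 — Sum components: V_total = 41.63 - j44.41 V.
Step 3 — Convert to polar: |V_total| = 60.87 V, ∠V_total = -46.9°.

V_total = 60.87∠-46.9° V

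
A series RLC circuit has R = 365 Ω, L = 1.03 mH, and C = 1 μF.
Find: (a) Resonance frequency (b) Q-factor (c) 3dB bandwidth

Step 1 — Resonance: ω₀ = 1/√(LC) = 1/√(0.00103·1e-06) = 3.116e+04 rad/s.
Step 2 — f₀ = ω₀/(2π) = 4959 Hz.
Step 3 — Series Q: Q = ω₀L/R = 3.116e+04·0.00103/365 = 0.08793.
Step 4 — Bandwidth: Δω = ω₀/Q = 3.544e+05 rad/s; BW = Δω/(2π) = 5.64e+04 Hz.

(a) f₀ = 4959 Hz  (b) Q = 0.08793  (c) BW = 5.64e+04 Hz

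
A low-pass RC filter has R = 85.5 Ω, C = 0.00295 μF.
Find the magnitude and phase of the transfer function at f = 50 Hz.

Step 1 — Angular frequency: ω = 2π·50 = 314.2 rad/s.
Step 2 — Transfer function: H(jω) = 1/(1 + jωRC).
Step 3 — Denominator: 1 + jωRC = 1 + j·314.2·85.5·2.95e-09 = 1 + j7.924e-05.
Step 4 — H = 1 - j7.924e-05.
Step 5 — Magnitude: |H| = 1 (-0.0 dB); phase: φ = -0.0°.

|H| = 1 (-0.0 dB), φ = -0.0°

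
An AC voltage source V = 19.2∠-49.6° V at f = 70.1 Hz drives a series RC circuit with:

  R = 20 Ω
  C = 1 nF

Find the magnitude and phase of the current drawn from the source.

Step 1 — Angular frequency: ω = 2π·f = 2π·70.1 = 440.5 rad/s.
Step 2 — Component impedances:
  R: Z = R = 20 Ω
  C: Z = 1/(jωC) = -j/(ω·C) = 0 - j2.27e+06 Ω
Step 3 — Series combination: Z_total = R + C = 20 - j2.27e+06 Ω = 2.27e+06∠-90.0° Ω.
Step 4 — Source phasor: V = 19.2∠-49.6° V = 12.44 - j14.62 V.
Step 5 — Ohm's law: I = V / Z_total = (12.44 - j14.62) / (20 - j2.27e+06) = 6.44e-06 + j5.481e-06 A.
Step 6 — Convert to polar: |I| = 8.457e-06 A, ∠I = 40.4°.

I = 8.457e-06∠40.4° A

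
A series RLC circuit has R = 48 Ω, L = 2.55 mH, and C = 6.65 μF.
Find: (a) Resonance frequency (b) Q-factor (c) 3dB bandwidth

Step 1 — Resonance condition Im(Z)=0 gives ω₀ = 1/√(LC).
Step 2 — ω₀ = 1/√(0.00255·6.65e-06) = 7679 rad/s.
Step 3 — f₀ = ω₀/(2π) = 1222 Hz.
Step 4 — Series Q: Q = ω₀L/R = 7679·0.00255/48 = 0.408.
Step 5 — 3dB bandwidth: Δω = ω₀/Q = 1.882e+04 rad/s; BW = Δω/(2π) = 2996 Hz.

(a) f₀ = 1222 Hz  (b) Q = 0.408  (c) BW = 2996 Hz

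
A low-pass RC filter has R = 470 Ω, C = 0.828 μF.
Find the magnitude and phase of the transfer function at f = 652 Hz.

Step 1 — Angular frequency: ω = 2π·652 = 4097 rad/s.
Step 2 — Transfer function: H(jω) = 1/(1 + jωRC).
Step 3 — Denominator: 1 + jωRC = 1 + j·4097·470·8.28e-07 = 1 + j1.594.
Step 4 — H = 0.2824 - j0.4501.
Step 5 — Magnitude: |H| = 0.5314 (-5.5 dB); phase: φ = -57.9°.

|H| = 0.5314 (-5.5 dB), φ = -57.9°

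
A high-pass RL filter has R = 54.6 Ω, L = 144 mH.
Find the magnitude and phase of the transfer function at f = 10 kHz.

Step 1 — Angular frequency: ω = 2π·1e+04 = 6.283e+04 rad/s.
Step 2 — Transfer function: H(jω) = jωL/(R + jωL).
Step 3 — Numerator jωL = j·9048; denominator R + jωL = 54.6 + j9048.
Step 4 — H = 1 + j0.006034.
Step 5 — Magnitude: |H| = 1 (-0.0 dB); phase: φ = 0.3°.

|H| = 1 (-0.0 dB), φ = 0.3°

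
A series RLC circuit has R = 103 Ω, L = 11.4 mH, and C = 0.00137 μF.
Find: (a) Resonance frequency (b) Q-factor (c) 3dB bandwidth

Step 1 — Resonance condition Im(Z)=0 gives ω₀ = 1/√(LC).
Step 2 — ω₀ = 1/√(0.0114·1.37e-09) = 2.53e+05 rad/s.
Step 3 — f₀ = ω₀/(2π) = 4.027e+04 Hz.
Step 4 — Series Q: Q = ω₀L/R = 2.53e+05·0.0114/103 = 28.01.
Step 5 — 3dB bandwidth: Δω = ω₀/Q = 9035 rad/s; BW = Δω/(2π) = 1438 Hz.

(a) f₀ = 4.027e+04 Hz  (b) Q = 28.01  (c) BW = 1438 Hz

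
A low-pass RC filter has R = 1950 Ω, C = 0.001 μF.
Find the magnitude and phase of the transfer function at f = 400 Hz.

Step 1 — Angular frequency: ω = 2π·400 = 2513 rad/s.
Step 2 — Transfer function: H(jω) = 1/(1 + jωRC).
Step 3 — Denominator: 1 + jωRC = 1 + j·2513·1950·1e-09 = 1 + j0.004901.
Step 4 — H = 1 - j0.004901.
Step 5 — Magnitude: |H| = 1 (-0.0 dB); phase: φ = -0.3°.

|H| = 1 (-0.0 dB), φ = -0.3°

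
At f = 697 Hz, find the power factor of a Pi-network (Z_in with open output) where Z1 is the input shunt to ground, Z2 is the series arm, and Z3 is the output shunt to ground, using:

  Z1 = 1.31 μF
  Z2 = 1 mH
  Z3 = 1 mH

Step 1 — Angular frequency: ω = 2π·f = 2π·697 = 4379 rad/s.
Step 2 — Component impedances:
  Z1: Z = 1/(jωC) = -j/(ω·C) = 0 - j174.3 Ω
  Z2: Z = jωL = j·4379·0.001 = 0 + j4.379 Ω
  Z3: Z = jωL = j·4379·0.001 = 0 + j4.379 Ω
Step 3 — With open output, the series arm Z2 and the output shunt Z3 appear in series to ground: Z2 + Z3 = 0 + j8.759 Ω.
Step 4 — Parallel with input shunt Z1: Z_in = Z1 || (Z2 + Z3) = 0 + j9.222 Ω = 9.222∠90.0° Ω.
Step 5 — Power factor: PF = cos(φ) = Re(Z)/|Z| = -0/9.222 = -0.
Step 6 — Type: Im(Z) = 9.222 ⇒ lagging (phase φ = 90.0°).

PF = -0 (lagging, φ = 90.0°)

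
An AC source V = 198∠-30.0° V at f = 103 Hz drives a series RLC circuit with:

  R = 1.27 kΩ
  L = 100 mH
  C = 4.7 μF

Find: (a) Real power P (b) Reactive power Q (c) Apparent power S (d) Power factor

Step 1 — Angular frequency: ω = 2π·f = 2π·103 = 647.2 rad/s.
Step 2 — Component impedances:
  R: Z = R = 1270 Ω
  L: Z = jωL = j·647.2·0.1 = 0 + j64.72 Ω
  C: Z = 1/(jωC) = -j/(ω·C) = 0 - j328.8 Ω
Step 3 — Series combination: Z_total = R + L + C = 1270 - j264 Ω = 1297∠-11.7° Ω.
Step 4 — Source phasor: V = 198∠-30.0° V = 171.5 - j99 V.
Step 5 — Current: I = V / Z = 0.145 - j0.04781 A = 0.1526∠-18.3° A.
Step 6 — Complex power: S = V·I* = 29.59 - j6.152 VA.
Step 7 — Real power: P = Re(S) = 29.59 W.
Step 8 — Reactive power: Q = Im(S) = -6.152 VAR.
Step 9 — Apparent power: |S| = 30.22 VA.
Step 10 — Power factor: PF = P/|S| = 0.9791 (leading).

(a) P = 29.59 W  (b) Q = -6.152 VAR  (c) S = 30.22 VA  (d) PF = 0.9791 (leading)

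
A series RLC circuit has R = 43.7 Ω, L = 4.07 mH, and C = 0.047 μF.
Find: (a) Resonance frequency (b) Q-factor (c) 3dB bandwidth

Step 1 — Resonance condition Im(Z)=0 gives ω₀ = 1/√(LC).
Step 2 — ω₀ = 1/√(0.00407·4.7e-08) = 7.23e+04 rad/s.
Step 3 — f₀ = ω₀/(2π) = 1.151e+04 Hz.
Step 4 — Series Q: Q = ω₀L/R = 7.23e+04·0.00407/43.7 = 6.734.
Step 5 — 3dB bandwidth: Δω = ω₀/Q = 1.074e+04 rad/s; BW = Δω/(2π) = 1709 Hz.

(a) f₀ = 1.151e+04 Hz  (b) Q = 6.734  (c) BW = 1709 Hz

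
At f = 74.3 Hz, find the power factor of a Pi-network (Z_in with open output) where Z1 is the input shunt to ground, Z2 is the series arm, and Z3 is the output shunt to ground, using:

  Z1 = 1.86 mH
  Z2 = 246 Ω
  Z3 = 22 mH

Step 1 — Angular frequency: ω = 2π·f = 2π·74.3 = 466.8 rad/s.
Step 2 — Component impedances:
  Z1: Z = jωL = j·466.8·0.00186 = 0 + j0.8683 Ω
  Z2: Z = R = 246 Ω
  Z3: Z = jωL = j·466.8·0.022 = 0 + j10.27 Ω
Step 3 — With open output, the series arm Z2 and the output shunt Z3 appear in series to ground: Z2 + Z3 = 246 + j10.27 Ω.
Step 4 — Parallel with input shunt Z1: Z_in = Z1 || (Z2 + Z3) = 0.003059 + j0.8682 Ω = 0.8682∠89.8° Ω.
Step 5 — Power factor: PF = cos(φ) = Re(Z)/|Z| = 0.003059/0.8682 = 0.003523.
Step 6 — Type: Im(Z) = 0.8682 ⇒ lagging (phase φ = 89.8°).

PF = 0.003523 (lagging, φ = 89.8°)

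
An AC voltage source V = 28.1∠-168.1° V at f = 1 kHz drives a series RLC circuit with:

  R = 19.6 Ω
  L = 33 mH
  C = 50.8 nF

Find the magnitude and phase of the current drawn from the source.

Step 1 — Angular frequency: ω = 2π·f = 2π·1000 = 6283 rad/s.
Step 2 — Component impedances:
  R: Z = R = 19.6 Ω
  L: Z = jωL = j·6283·0.033 = 0 + j207.3 Ω
  C: Z = 1/(jωC) = -j/(ω·C) = 0 - j3133 Ω
Step 3 — Series combination: Z_total = R + L + C = 19.6 - j2926 Ω = 2926∠-89.6° Ω.
Step 4 — Source phasor: V = 28.1∠-168.1° V = -27.5 - j5.794 V.
Step 5 — Ohm's law: I = V / Z_total = (-27.5 - j5.794) / (19.6 - j2926) = 0.001917 - j0.009411 A.
Step 6 — Convert to polar: |I| = 0.009605 A, ∠I = -78.5°.

I = 0.009605∠-78.5° A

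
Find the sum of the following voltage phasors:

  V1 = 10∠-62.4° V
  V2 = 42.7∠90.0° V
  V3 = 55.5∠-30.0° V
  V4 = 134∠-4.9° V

Step 1 — Convert each phasor to rectangular form:
  V1 = 10·(cos(-62.4°) + j·sin(-62.4°)) = 4.633 - j8.862 V
  V2 = 42.7·(cos(90.0°) + j·sin(90.0°)) = 0 + j42.7 V
  V3 = 55.5·(cos(-30.0°) + j·sin(-30.0°)) = 48.06 - j27.75 V
  V4 = 134·(cos(-4.9°) + j·sin(-4.9°)) = 133.5 - j11.45 V
Step 2 — Sum components: V_total = 186.2 - j5.358 V.
Step 3 — Convert to polar: |V_total| = 186.3 V, ∠V_total = -1.6°.

V_total = 186.3∠-1.6° V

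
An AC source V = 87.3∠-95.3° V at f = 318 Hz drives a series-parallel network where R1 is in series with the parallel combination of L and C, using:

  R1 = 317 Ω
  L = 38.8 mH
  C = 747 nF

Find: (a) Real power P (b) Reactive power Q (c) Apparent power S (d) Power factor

Step 1 — Angular frequency: ω = 2π·f = 2π·318 = 1998 rad/s.
Step 2 — Component impedances:
  R1: Z = R = 317 Ω
  L: Z = jωL = j·1998·0.0388 = 0 + j77.52 Ω
  C: Z = 1/(jωC) = -j/(ω·C) = 0 - j670 Ω
Step 3 — Parallel branch: L || C = 1/(1/L + 1/C) = 0 + j87.67 Ω.
Step 4 — Series with R1: Z_total = R1 + (L || C) = 317 + j87.67 Ω = 328.9∠15.5° Ω.
Step 5 — Source phasor: V = 87.3∠-95.3° V = -8.064 - j86.93 V.
Step 6 — Current: I = V / Z = -0.09408 - j0.2482 A = 0.2654∠-110.8° A.
Step 7 — Complex power: S = V·I* = 22.33 + j6.177 VA.
Step 8 — Real power: P = Re(S) = 22.33 W.
Step 9 — Reactive power: Q = Im(S) = 6.177 VAR.
Step 10 — Apparent power: |S| = 23.17 VA.
Step 11 — Power factor: PF = P/|S| = 0.9638 (lagging).

(a) P = 22.33 W  (b) Q = 6.177 VAR  (c) S = 23.17 VA  (d) PF = 0.9638 (lagging)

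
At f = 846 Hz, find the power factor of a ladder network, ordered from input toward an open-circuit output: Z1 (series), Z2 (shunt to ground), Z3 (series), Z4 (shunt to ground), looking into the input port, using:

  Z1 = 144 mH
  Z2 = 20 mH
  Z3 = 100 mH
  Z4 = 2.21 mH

Step 1 — Angular frequency: ω = 2π·f = 2π·846 = 5316 rad/s.
Step 2 — Component impedances:
  Z1: Z = jωL = j·5316·0.144 = 0 + j765.4 Ω
  Z2: Z = jωL = j·5316·0.02 = 0 + j106.3 Ω
  Z3: Z = jωL = j·5316·0.1 = 0 + j531.6 Ω
  Z4: Z = jωL = j·5316·0.00221 = 0 + j11.75 Ω
Step 3 — Ladder network (open output): work backward from the far end, alternating series and parallel combinations. Z_in = 0 + j854.4 Ω = 854.4∠90.0° Ω.
Step 4 — Power factor: PF = cos(φ) = Re(Z)/|Z| = 0/854.4 = 0.
Step 5 — Type: Im(Z) = 854.4 ⇒ lagging (phase φ = 90.0°).

PF = 0 (lagging, φ = 90.0°)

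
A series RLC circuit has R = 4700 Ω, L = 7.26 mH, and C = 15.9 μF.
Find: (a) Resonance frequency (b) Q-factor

Step 1 — Resonance condition Im(Z)=0 gives ω₀ = 1/√(LC).
Step 2 — ω₀ = 1/√(0.00726·1.59e-05) = 2943 rad/s.
Step 3 — f₀ = ω₀/(2π) = 468.4 Hz.
Step 4 — Series Q: Q = ω₀L/R = 2943·0.00726/4700 = 0.004546.

(a) f₀ = 468.4 Hz  (b) Q = 0.004546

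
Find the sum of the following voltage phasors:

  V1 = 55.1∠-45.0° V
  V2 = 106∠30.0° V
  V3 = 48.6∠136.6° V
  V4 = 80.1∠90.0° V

Step 1 — Convert each phasor to rectangular form:
  V1 = 55.1·(cos(-45.0°) + j·sin(-45.0°)) = 38.96 - j38.96 V
  V2 = 106·(cos(30.0°) + j·sin(30.0°)) = 91.8 + j53 V
  V3 = 48.6·(cos(136.6°) + j·sin(136.6°)) = -35.31 + j33.39 V
  V4 = 80.1·(cos(90.0°) + j·sin(90.0°)) = 0 + j80.1 V
Step 2 — Sum components: V_total = 95.45 + j127.5 V.
Step 3 — Convert to polar: |V_total| = 159.3 V, ∠V_total = 53.2°.

V_total = 159.3∠53.2° V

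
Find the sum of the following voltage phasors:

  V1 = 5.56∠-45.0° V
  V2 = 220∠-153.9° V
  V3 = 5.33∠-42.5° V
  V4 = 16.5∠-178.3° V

Step 1 — Convert each phasor to rectangular form:
  V1 = 5.56·(cos(-45.0°) + j·sin(-45.0°)) = 3.932 - j3.932 V
  V2 = 220·(cos(-153.9°) + j·sin(-153.9°)) = -197.6 - j96.79 V
  V3 = 5.33·(cos(-42.5°) + j·sin(-42.5°)) = 3.93 - j3.601 V
  V4 = 16.5·(cos(-178.3°) + j·sin(-178.3°)) = -16.49 - j0.4895 V
Step 2 — Sum components: V_total = -206.2 - j104.8 V.
Step 3 — Convert to polar: |V_total| = 231.3 V, ∠V_total = -153.1°.

V_total = 231.3∠-153.1° V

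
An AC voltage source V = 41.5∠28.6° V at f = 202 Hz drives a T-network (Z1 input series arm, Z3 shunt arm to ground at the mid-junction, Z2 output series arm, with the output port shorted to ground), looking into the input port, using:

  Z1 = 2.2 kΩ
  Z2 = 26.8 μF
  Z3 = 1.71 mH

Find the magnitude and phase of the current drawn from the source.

Step 1 — Angular frequency: ω = 2π·f = 2π·202 = 1269 rad/s.
Step 2 — Component impedances:
  Z1: Z = R = 2200 Ω
  Z2: Z = 1/(jωC) = -j/(ω·C) = 0 - j29.4 Ω
  Z3: Z = jωL = j·1269·0.00171 = 0 + j2.17 Ω
Step 3 — With the output port shorted to ground, the output series arm Z2 runs from the junction to ground; the shunt arm Z3 also runs from the junction to ground. They appear in parallel: Z3 || Z2 = 0 + j2.343 Ω.
Step 4 — Series with input arm Z1: Z_in = Z1 + (Z3 || Z2) = 2200 + j2.343 Ω = 2200∠0.1° Ω.
Step 5 — Source phasor: V = 41.5∠28.6° V = 36.44 + j19.87 V.
Step 6 — Ohm's law: I = V / Z_total = (36.44 + j19.87) / (2200 + j2.343) = 0.01657 + j0.009012 A.
Step 7 — Convert to polar: |I| = 0.01886 A, ∠I = 28.5°.

I = 0.01886∠28.5° A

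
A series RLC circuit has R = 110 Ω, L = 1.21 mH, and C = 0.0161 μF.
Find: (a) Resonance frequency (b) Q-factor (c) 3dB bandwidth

Step 1 — Resonance condition Im(Z)=0 gives ω₀ = 1/√(LC).
Step 2 — ω₀ = 1/√(0.00121·1.61e-08) = 2.266e+05 rad/s.
Step 3 — f₀ = ω₀/(2π) = 3.606e+04 Hz.
Step 4 — Series Q: Q = ω₀L/R = 2.266e+05·0.00121/110 = 2.492.
Step 5 — 3dB bandwidth: Δω = ω₀/Q = 9.091e+04 rad/s; BW = Δω/(2π) = 1.447e+04 Hz.

(a) f₀ = 3.606e+04 Hz  (b) Q = 2.492  (c) BW = 1.447e+04 Hz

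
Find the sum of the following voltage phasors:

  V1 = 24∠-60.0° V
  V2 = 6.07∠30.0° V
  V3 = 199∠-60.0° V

Step 1 — Convert each phasor to rectangular form:
  V1 = 24·(cos(-60.0°) + j·sin(-60.0°)) = 12 - j20.78 V
  V2 = 6.07·(cos(30.0°) + j·sin(30.0°)) = 5.257 + j3.035 V
  V3 = 199·(cos(-60.0°) + j·sin(-60.0°)) = 99.5 - j172.3 V
Step 2 — Sum components: V_total = 116.8 - j190.1 V.
Step 3 — Convert to polar: |V_total| = 223.1 V, ∠V_total = -58.4°.

V_total = 223.1∠-58.4° V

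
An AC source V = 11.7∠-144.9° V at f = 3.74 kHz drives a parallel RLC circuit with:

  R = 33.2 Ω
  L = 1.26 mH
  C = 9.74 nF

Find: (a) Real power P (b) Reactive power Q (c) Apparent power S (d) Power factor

Step 1 — Angular frequency: ω = 2π·f = 2π·3740 = 2.35e+04 rad/s.
Step 2 — Component impedances:
  R: Z = R = 33.2 Ω
  L: Z = jωL = j·2.35e+04·0.00126 = 0 + j29.61 Ω
  C: Z = 1/(jωC) = -j/(ω·C) = 0 - j4369 Ω
Step 3 — Parallel combination: 1/Z_total = 1/R + 1/L + 1/C; Z_total = 14.82 + j16.5 Ω = 22.18∠48.1° Ω.
Step 4 — Source phasor: V = 11.7∠-144.9° V = -9.572 - j6.728 V.
Step 5 — Current: I = V / Z = -0.514 + j0.1185 A = 0.5275∠167.0° A.
Step 6 — Complex power: S = V·I* = 4.123 + j4.592 VA.
Step 7 — Real power: P = Re(S) = 4.123 W.
Step 8 — Reactive power: Q = Im(S) = 4.592 VAR.
Step 9 — Apparent power: |S| = 6.171 VA.
Step 10 — Power factor: PF = P/|S| = 0.6681 (lagging).

(a) P = 4.123 W  (b) Q = 4.592 VAR  (c) S = 6.171 VA  (d) PF = 0.6681 (lagging)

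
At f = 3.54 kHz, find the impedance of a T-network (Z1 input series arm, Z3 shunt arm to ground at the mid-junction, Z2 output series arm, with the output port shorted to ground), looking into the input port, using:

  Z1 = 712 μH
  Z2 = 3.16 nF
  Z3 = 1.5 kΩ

Step 1 — Angular frequency: ω = 2π·f = 2π·3540 = 2.224e+04 rad/s.
Step 2 — Component impedances:
  Z1: Z = jωL = j·2.224e+04·0.000712 = 0 + j15.84 Ω
  Z2: Z = 1/(jωC) = -j/(ω·C) = 0 - j1.423e+04 Ω
  Z3: Z = R = 1500 Ω
Step 3 — With the output port shorted to ground, the output series arm Z2 runs from the junction to ground; the shunt arm Z3 also runs from the junction to ground. They appear in parallel: Z3 || Z2 = 1484 - j156.4 Ω.
Step 4 — Series with input arm Z1: Z_in = Z1 + (Z3 || Z2) = 1484 - j140.6 Ω = 1490∠-5.4° Ω.

Z = 1484 - j140.6 Ω = 1490∠-5.4° Ω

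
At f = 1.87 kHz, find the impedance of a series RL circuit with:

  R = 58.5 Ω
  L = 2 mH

Step 1 — Angular frequency: ω = 2π·f = 2π·1870 = 1.175e+04 rad/s.
Step 2 — Component impedances:
  R: Z = R = 58.5 Ω
  L: Z = jωL = j·1.175e+04·0.002 = 0 + j23.5 Ω
Step 3 — Series combination: Z_total = R + L = 58.5 + j23.5 Ω = 63.04∠21.9° Ω.

Z = 58.5 + j23.5 Ω = 63.04∠21.9° Ω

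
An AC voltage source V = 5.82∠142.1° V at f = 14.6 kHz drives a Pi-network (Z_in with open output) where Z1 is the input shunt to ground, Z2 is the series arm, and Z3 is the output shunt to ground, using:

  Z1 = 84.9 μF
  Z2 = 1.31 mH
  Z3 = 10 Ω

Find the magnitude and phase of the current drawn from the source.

Step 1 — Angular frequency: ω = 2π·f = 2π·1.46e+04 = 9.173e+04 rad/s.
Step 2 — Component impedances:
  Z1: Z = 1/(jωC) = -j/(ω·C) = 0 - j0.1284 Ω
  Z2: Z = jωL = j·9.173e+04·0.00131 = 0 + j120.2 Ω
  Z3: Z = R = 10 Ω
Step 3 — With open output, the series arm Z2 and the output shunt Z3 appear in series to ground: Z2 + Z3 = 10 + j120.2 Ω.
Step 4 — Parallel with input shunt Z1: Z_in = Z1 || (Z2 + Z3) = 1.136e-05 - j0.1285 Ω = 0.1285∠-90.0° Ω.
Step 5 — Source phasor: V = 5.82∠142.1° V = -4.592 + j3.575 V.
Step 6 — Ohm's law: I = V / Z_total = (-4.592 + j3.575) / (1.136e-05 - j0.1285) = -27.82 - j35.73 A.
Step 7 — Convert to polar: |I| = 45.28 A, ∠I = -127.9°.

I = 45.28∠-127.9° A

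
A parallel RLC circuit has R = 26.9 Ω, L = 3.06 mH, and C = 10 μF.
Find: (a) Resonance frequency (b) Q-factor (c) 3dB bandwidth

Step 1 — Resonance: ω₀ = 1/√(LC) = 1/√(0.00306·1e-05) = 5717 rad/s.
Step 2 — f₀ = ω₀/(2π) = 909.8 Hz.
Step 3 — Parallel Q: Q = R/(ω₀L) = 26.9/(5717·0.00306) = 1.538.
Step 4 — Bandwidth: Δω = ω₀/Q = 3717 rad/s; BW = Δω/(2π) = 591.7 Hz.

(a) f₀ = 909.8 Hz  (b) Q = 1.538  (c) BW = 591.7 Hz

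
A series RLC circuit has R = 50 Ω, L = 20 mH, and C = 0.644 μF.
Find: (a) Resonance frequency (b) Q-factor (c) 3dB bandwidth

Step 1 — Resonance: ω₀ = 1/√(LC) = 1/√(0.02·6.44e-07) = 8811 rad/s.
Step 2 — f₀ = ω₀/(2π) = 1402 Hz.
Step 3 — Series Q: Q = ω₀L/R = 8811·0.02/50 = 3.525.
Step 4 — Bandwidth: Δω = ω₀/Q = 2500 rad/s; BW = Δω/(2π) = 397.9 Hz.

(a) f₀ = 1402 Hz  (b) Q = 3.525  (c) BW = 397.9 Hz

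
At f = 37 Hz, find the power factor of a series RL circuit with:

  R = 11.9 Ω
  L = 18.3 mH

Step 1 — Angular frequency: ω = 2π·f = 2π·37 = 232.5 rad/s.
Step 2 — Component impedances:
  R: Z = R = 11.9 Ω
  L: Z = jωL = j·232.5·0.0183 = 0 + j4.254 Ω
Step 3 — Series combination: Z_total = R + L = 11.9 + j4.254 Ω = 12.64∠19.7° Ω.
Step 4 — Power factor: PF = cos(φ) = Re(Z)/|Z| = 11.9/12.638 = 0.9416.
Step 5 — Type: Im(Z) = 4.254 ⇒ lagging (phase φ = 19.7°).

PF = 0.9416 (lagging, φ = 19.7°)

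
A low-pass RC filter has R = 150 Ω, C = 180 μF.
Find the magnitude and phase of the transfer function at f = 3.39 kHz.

Step 1 — Angular frequency: ω = 2π·3390 = 2.13e+04 rad/s.
Step 2 — Transfer function: H(jω) = 1/(1 + jωRC).
Step 3 — Denominator: 1 + jωRC = 1 + j·2.13e+04·150·0.00018 = 1 + j575.1.
Step 4 — H = 3.024e-06 - j0.001739.
Step 5 — Magnitude: |H| = 0.001739 (-55.2 dB); phase: φ = -89.9°.

|H| = 0.001739 (-55.2 dB), φ = -89.9°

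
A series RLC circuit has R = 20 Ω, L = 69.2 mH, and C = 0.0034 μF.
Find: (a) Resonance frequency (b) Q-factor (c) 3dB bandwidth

Step 1 — Resonance condition Im(Z)=0 gives ω₀ = 1/√(LC).
Step 2 — ω₀ = 1/√(0.0692·3.4e-09) = 6.519e+04 rad/s.
Step 3 — f₀ = ω₀/(2π) = 1.038e+04 Hz.
Step 4 — Series Q: Q = ω₀L/R = 6.519e+04·0.0692/20 = 225.6.
Step 5 — 3dB bandwidth: Δω = ω₀/Q = 289 rad/s; BW = Δω/(2π) = 46 Hz.

(a) f₀ = 1.038e+04 Hz  (b) Q = 225.6  (c) BW = 46 Hz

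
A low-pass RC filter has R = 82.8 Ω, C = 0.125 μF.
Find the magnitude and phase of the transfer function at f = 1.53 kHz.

Step 1 — Angular frequency: ω = 2π·1530 = 9613 rad/s.
Step 2 — Transfer function: H(jω) = 1/(1 + jωRC).
Step 3 — Denominator: 1 + jωRC = 1 + j·9613·82.8·1.25e-07 = 1 + j0.0995.
Step 4 — H = 0.9902 - j0.09852.
Step 5 — Magnitude: |H| = 0.9951 (-0.0 dB); phase: φ = -5.7°.

|H| = 0.9951 (-0.0 dB), φ = -5.7°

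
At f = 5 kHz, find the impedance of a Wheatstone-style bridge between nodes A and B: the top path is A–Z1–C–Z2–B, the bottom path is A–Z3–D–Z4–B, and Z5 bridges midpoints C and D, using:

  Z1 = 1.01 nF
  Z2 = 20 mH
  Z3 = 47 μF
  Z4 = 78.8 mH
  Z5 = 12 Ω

Step 1 — Angular frequency: ω = 2π·f = 2π·5000 = 3.142e+04 rad/s.
Step 2 — Component impedances:
  Z1: Z = 1/(jωC) = -j/(ω·C) = 0 - j3.152e+04 Ω
  Z2: Z = jωL = j·3.142e+04·0.02 = 0 + j628.3 Ω
  Z3: Z = 1/(jωC) = -j/(ω·C) = 0 - j0.6773 Ω
  Z4: Z = jωL = j·3.142e+04·0.0788 = 0 + j2476 Ω
  Z5: Z = R = 12 Ω
Step 3 — Bridge requires nodal analysis (the Z5 bridge couples midpoints C and D, so the two paths cannot be reduced to a simple series/parallel combination). Setting node B to ground and injecting 1 A at node A, the 3-node admittance system at A, C, D solves to V_A = Z_AB = 7.633 + j500.5 Ω = 500.5∠89.1° Ω.

Z = 7.633 + j500.5 Ω = 500.5∠89.1° Ω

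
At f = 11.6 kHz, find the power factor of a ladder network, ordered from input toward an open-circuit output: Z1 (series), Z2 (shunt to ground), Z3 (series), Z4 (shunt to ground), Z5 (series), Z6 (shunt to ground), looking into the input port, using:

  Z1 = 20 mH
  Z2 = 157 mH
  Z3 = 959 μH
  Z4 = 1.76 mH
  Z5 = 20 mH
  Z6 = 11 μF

Step 1 — Angular frequency: ω = 2π·f = 2π·1.16e+04 = 7.288e+04 rad/s.
Step 2 — Component impedances:
  Z1: Z = jωL = j·7.288e+04·0.02 = 0 + j1458 Ω
  Z2: Z = jωL = j·7.288e+04·0.157 = 0 + j1.144e+04 Ω
  Z3: Z = jωL = j·7.288e+04·0.000959 = 0 + j69.9 Ω
  Z4: Z = jωL = j·7.288e+04·0.00176 = 0 + j128.3 Ω
  Z5: Z = jωL = j·7.288e+04·0.02 = 0 + j1458 Ω
  Z6: Z = 1/(jωC) = -j/(ω·C) = 0 - j1.247 Ω
Step 3 — Ladder network (open output): work backward from the far end, alternating series and parallel combinations. Z_in = 0 + j1642 Ω = 1642∠90.0° Ω.
Step 4 — Power factor: PF = cos(φ) = Re(Z)/|Z| = 0/1642 = 0.
Step 5 — Type: Im(Z) = 1642 ⇒ lagging (phase φ = 90.0°).

PF = 0 (lagging, φ = 90.0°)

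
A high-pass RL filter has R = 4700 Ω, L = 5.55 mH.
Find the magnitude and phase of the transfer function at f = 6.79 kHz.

Step 1 — Angular frequency: ω = 2π·6790 = 4.266e+04 rad/s.
Step 2 — Transfer function: H(jω) = jωL/(R + jωL).
Step 3 — Numerator jωL = j·236.8; denominator R + jωL = 4700 + j236.8.
Step 4 — H = 0.002532 + j0.05025.
Step 5 — Magnitude: |H| = 0.05031 (-26.0 dB); phase: φ = 87.1°.

|H| = 0.05031 (-26.0 dB), φ = 87.1°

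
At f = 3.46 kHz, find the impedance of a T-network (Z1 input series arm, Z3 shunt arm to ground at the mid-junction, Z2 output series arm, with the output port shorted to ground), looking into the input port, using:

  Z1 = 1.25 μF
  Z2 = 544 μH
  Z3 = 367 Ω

Step 1 — Angular frequency: ω = 2π·f = 2π·3460 = 2.174e+04 rad/s.
Step 2 — Component impedances:
  Z1: Z = 1/(jωC) = -j/(ω·C) = 0 - j36.8 Ω
  Z2: Z = jωL = j·2.174e+04·0.000544 = 0 + j11.83 Ω
  Z3: Z = R = 367 Ω
Step 3 — With the output port shorted to ground, the output series arm Z2 runs from the junction to ground; the shunt arm Z3 also runs from the junction to ground. They appear in parallel: Z3 || Z2 = 0.3807 + j11.81 Ω.
Step 4 — Series with input arm Z1: Z_in = Z1 + (Z3 || Z2) = 0.3807 - j24.98 Ω = 24.99∠-89.1° Ω.

Z = 0.3807 - j24.98 Ω = 24.99∠-89.1° Ω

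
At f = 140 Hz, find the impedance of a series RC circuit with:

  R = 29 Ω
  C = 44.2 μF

Step 1 — Angular frequency: ω = 2π·f = 2π·140 = 879.6 rad/s.
Step 2 — Component impedances:
  R: Z = R = 29 Ω
  C: Z = 1/(jωC) = -j/(ω·C) = 0 - j25.72 Ω
Step 3 — Series combination: Z_total = R + C = 29 - j25.72 Ω = 38.76∠-41.6° Ω.

Z = 29 - j25.72 Ω = 38.76∠-41.6° Ω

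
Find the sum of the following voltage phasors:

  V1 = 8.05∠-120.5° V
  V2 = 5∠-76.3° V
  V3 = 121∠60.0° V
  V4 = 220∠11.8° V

Step 1 — Convert each phasor to rectangular form:
  V1 = 8.05·(cos(-120.5°) + j·sin(-120.5°)) = -4.086 - j6.936 V
  V2 = 5·(cos(-76.3°) + j·sin(-76.3°)) = 1.184 - j4.858 V
  V3 = 121·(cos(60.0°) + j·sin(60.0°)) = 60.5 + j104.8 V
  V4 = 220·(cos(11.8°) + j·sin(11.8°)) = 215.4 + j44.99 V
Step 2 — Sum components: V_total = 272.9 + j138 V.
Step 3 — Convert to polar: |V_total| = 305.8 V, ∠V_total = 26.8°.

V_total = 305.8∠26.8° V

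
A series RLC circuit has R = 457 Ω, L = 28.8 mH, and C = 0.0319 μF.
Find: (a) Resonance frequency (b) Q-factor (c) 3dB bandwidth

Step 1 — Resonance: ω₀ = 1/√(LC) = 1/√(0.0288·3.19e-08) = 3.299e+04 rad/s.
Step 2 — f₀ = ω₀/(2π) = 5251 Hz.
Step 3 — Series Q: Q = ω₀L/R = 3.299e+04·0.0288/457 = 2.079.
Step 4 — Bandwidth: Δω = ω₀/Q = 1.587e+04 rad/s; BW = Δω/(2π) = 2525 Hz.

(a) f₀ = 5251 Hz  (b) Q = 2.079  (c) BW = 2525 Hz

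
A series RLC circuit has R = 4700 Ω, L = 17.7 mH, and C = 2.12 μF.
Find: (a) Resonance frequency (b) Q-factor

Step 1 — Resonance condition Im(Z)=0 gives ω₀ = 1/√(LC).
Step 2 — ω₀ = 1/√(0.0177·2.12e-06) = 5162 rad/s.
Step 3 — f₀ = ω₀/(2π) = 821.6 Hz.
Step 4 — Series Q: Q = ω₀L/R = 5162·0.0177/4700 = 0.01944.

(a) f₀ = 821.6 Hz  (b) Q = 0.01944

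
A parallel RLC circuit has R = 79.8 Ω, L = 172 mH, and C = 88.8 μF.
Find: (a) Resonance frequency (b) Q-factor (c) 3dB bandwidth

Step 1 — Resonance: ω₀ = 1/√(LC) = 1/√(0.172·8.88e-05) = 255.9 rad/s.
Step 2 — f₀ = ω₀/(2π) = 40.72 Hz.
Step 3 — Parallel Q: Q = R/(ω₀L) = 79.8/(255.9·0.172) = 1.813.
Step 4 — Bandwidth: Δω = ω₀/Q = 141.1 rad/s; BW = Δω/(2π) = 22.46 Hz.

(a) f₀ = 40.72 Hz  (b) Q = 1.813  (c) BW = 22.46 Hz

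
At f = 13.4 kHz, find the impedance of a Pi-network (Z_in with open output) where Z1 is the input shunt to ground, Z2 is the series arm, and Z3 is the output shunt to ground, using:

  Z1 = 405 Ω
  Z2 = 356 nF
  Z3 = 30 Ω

Step 1 — Angular frequency: ω = 2π·f = 2π·1.34e+04 = 8.419e+04 rad/s.
Step 2 — Component impedances:
  Z1: Z = R = 405 Ω
  Z2: Z = 1/(jωC) = -j/(ω·C) = 0 - j33.36 Ω
  Z3: Z = R = 30 Ω
Step 3 — With open output, the series arm Z2 and the output shunt Z3 appear in series to ground: Z2 + Z3 = 30 - j33.36 Ω.
Step 4 — Parallel with input shunt Z1: Z_in = Z1 || (Z2 + Z3) = 30.14 - j28.75 Ω = 41.65∠-43.7° Ω.

Z = 30.14 - j28.75 Ω = 41.65∠-43.7° Ω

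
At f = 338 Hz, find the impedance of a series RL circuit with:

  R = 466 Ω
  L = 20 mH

Step 1 — Angular frequency: ω = 2π·f = 2π·338 = 2124 rad/s.
Step 2 — Component impedances:
  R: Z = R = 466 Ω
  L: Z = jωL = j·2124·0.02 = 0 + j42.47 Ω
Step 3 — Series combination: Z_total = R + L = 466 + j42.47 Ω = 467.9∠5.2° Ω.

Z = 466 + j42.47 Ω = 467.9∠5.2° Ω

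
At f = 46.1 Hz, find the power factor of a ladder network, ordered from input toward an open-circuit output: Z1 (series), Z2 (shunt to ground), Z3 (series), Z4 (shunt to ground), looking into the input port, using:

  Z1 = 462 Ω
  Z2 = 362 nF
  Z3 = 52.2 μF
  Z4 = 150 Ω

Step 1 — Angular frequency: ω = 2π·f = 2π·46.1 = 289.7 rad/s.
Step 2 — Component impedances:
  Z1: Z = R = 462 Ω
  Z2: Z = 1/(jωC) = -j/(ω·C) = 0 - j9537 Ω
  Z3: Z = 1/(jωC) = -j/(ω·C) = 0 - j66.14 Ω
  Z4: Z = R = 150 Ω
Step 3 — Ladder network (open output): work backward from the far end, alternating series and parallel combinations. Z_in = 609.9 - j67.99 Ω = 613.7∠-6.4° Ω.
Step 4 — Power factor: PF = cos(φ) = Re(Z)/|Z| = 609.9/613.7 = 0.9938.
Step 5 — Type: Im(Z) = -67.99 ⇒ leading (phase φ = -6.4°).

PF = 0.9938 (leading, φ = -6.4°)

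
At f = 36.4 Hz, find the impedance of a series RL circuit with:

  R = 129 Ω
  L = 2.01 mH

Step 1 — Angular frequency: ω = 2π·f = 2π·36.4 = 228.7 rad/s.
Step 2 — Component impedances:
  R: Z = R = 129 Ω
  L: Z = jωL = j·228.7·0.00201 = 0 + j0.4597 Ω
Step 3 — Series combination: Z_total = R + L = 129 + j0.4597 Ω = 129∠0.2° Ω.

Z = 129 + j0.4597 Ω = 129∠0.2° Ω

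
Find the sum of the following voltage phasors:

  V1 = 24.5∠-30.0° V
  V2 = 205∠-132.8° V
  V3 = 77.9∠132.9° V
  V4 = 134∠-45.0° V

Step 1 — Convert each phasor to rectangular form:
  V1 = 24.5·(cos(-30.0°) + j·sin(-30.0°)) = 21.22 - j12.25 V
  V2 = 205·(cos(-132.8°) + j·sin(-132.8°)) = -139.3 - j150.4 V
  V3 = 77.9·(cos(132.9°) + j·sin(132.9°)) = -53.03 + j57.07 V
  V4 = 134·(cos(-45.0°) + j·sin(-45.0°)) = 94.75 - j94.75 V
Step 2 — Sum components: V_total = -76.34 - j200.4 V.
Step 3 — Convert to polar: |V_total| = 214.4 V, ∠V_total = -110.9°.

V_total = 214.4∠-110.9° V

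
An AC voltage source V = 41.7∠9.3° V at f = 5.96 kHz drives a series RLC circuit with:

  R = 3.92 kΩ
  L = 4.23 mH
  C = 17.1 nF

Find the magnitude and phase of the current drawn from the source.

Step 1 — Angular frequency: ω = 2π·f = 2π·5960 = 3.745e+04 rad/s.
Step 2 — Component impedances:
  R: Z = R = 3920 Ω
  L: Z = jωL = j·3.745e+04·0.00423 = 0 + j158.4 Ω
  C: Z = 1/(jωC) = -j/(ω·C) = 0 - j1562 Ω
Step 3 — Series combination: Z_total = R + L + C = 3920 - j1403 Ω = 4164∠-19.7° Ω.
Step 4 — Source phasor: V = 41.7∠9.3° V = 41.15 + j6.739 V.
Step 5 — Ohm's law: I = V / Z_total = (41.15 + j6.739) / (3920 - j1403) = 0.00876 + j0.004855 A.
Step 6 — Convert to polar: |I| = 0.01002 A, ∠I = 29.0°.

I = 0.01002∠29.0° A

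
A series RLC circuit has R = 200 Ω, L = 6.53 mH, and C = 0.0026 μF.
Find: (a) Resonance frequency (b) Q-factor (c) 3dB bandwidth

Step 1 — Resonance: ω₀ = 1/√(LC) = 1/√(0.00653·2.6e-09) = 2.427e+05 rad/s.
Step 2 — f₀ = ω₀/(2π) = 3.863e+04 Hz.
Step 3 — Series Q: Q = ω₀L/R = 2.427e+05·0.00653/200 = 7.924.
Step 4 — Bandwidth: Δω = ω₀/Q = 3.063e+04 rad/s; BW = Δω/(2π) = 4875 Hz.

(a) f₀ = 3.863e+04 Hz  (b) Q = 7.924  (c) BW = 4875 Hz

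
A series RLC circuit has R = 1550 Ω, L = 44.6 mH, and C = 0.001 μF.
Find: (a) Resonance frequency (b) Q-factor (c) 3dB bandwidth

Step 1 — Resonance condition Im(Z)=0 gives ω₀ = 1/√(LC).
Step 2 — ω₀ = 1/√(0.0446·1e-09) = 1.497e+05 rad/s.
Step 3 — f₀ = ω₀/(2π) = 2.383e+04 Hz.
Step 4 — Series Q: Q = ω₀L/R = 1.497e+05·0.0446/1550 = 4.309.
Step 5 — 3dB bandwidth: Δω = ω₀/Q = 3.475e+04 rad/s; BW = Δω/(2π) = 5531 Hz.

(a) f₀ = 2.383e+04 Hz  (b) Q = 4.309  (c) BW = 5531 Hz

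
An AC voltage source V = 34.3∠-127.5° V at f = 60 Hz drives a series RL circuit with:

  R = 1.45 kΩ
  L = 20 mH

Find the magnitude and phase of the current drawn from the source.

Step 1 — Angular frequency: ω = 2π·f = 2π·60 = 377 rad/s.
Step 2 — Component impedances:
  R: Z = R = 1450 Ω
  L: Z = jωL = j·377·0.02 = 0 + j7.54 Ω
Step 3 — Series combination: Z_total = R + L = 1450 + j7.54 Ω = 1450∠0.3° Ω.
Step 4 — Source phasor: V = 34.3∠-127.5° V = -20.88 - j27.21 V.
Step 5 — Ohm's law: I = V / Z_total = (-20.88 - j27.21) / (1450 + j7.54) = -0.0145 - j0.01869 A.
Step 6 — Convert to polar: |I| = 0.02365 A, ∠I = -127.8°.

I = 0.02365∠-127.8° A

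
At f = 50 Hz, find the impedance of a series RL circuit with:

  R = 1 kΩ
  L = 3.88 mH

Step 1 — Angular frequency: ω = 2π·f = 2π·50 = 314.2 rad/s.
Step 2 — Component impedances:
  R: Z = R = 1000 Ω
  L: Z = jωL = j·314.2·0.00388 = 0 + j1.219 Ω
Step 3 — Series combination: Z_total = R + L = 1000 + j1.219 Ω = 1000∠0.1° Ω.

Z = 1000 + j1.219 Ω = 1000∠0.1° Ω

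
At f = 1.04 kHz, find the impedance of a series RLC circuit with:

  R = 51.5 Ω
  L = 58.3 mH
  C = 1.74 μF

Step 1 — Angular frequency: ω = 2π·f = 2π·1040 = 6535 rad/s.
Step 2 — Component impedances:
  R: Z = R = 51.5 Ω
  L: Z = jωL = j·6535·0.0583 = 0 + j381 Ω
  C: Z = 1/(jωC) = -j/(ω·C) = 0 - j87.95 Ω
Step 3 — Series combination: Z_total = R + L + C = 51.5 + j293 Ω = 297.5∠80.0° Ω.

Z = 51.5 + j293 Ω = 297.5∠80.0° Ω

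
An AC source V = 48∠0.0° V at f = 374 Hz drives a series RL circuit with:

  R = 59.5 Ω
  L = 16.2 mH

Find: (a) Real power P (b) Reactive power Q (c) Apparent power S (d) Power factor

Step 1 — Angular frequency: ω = 2π·f = 2π·374 = 2350 rad/s.
Step 2 — Component impedances:
  R: Z = R = 59.5 Ω
  L: Z = jωL = j·2350·0.0162 = 0 + j38.07 Ω
Step 3 — Series combination: Z_total = R + L = 59.5 + j38.07 Ω = 70.64∠32.6° Ω.
Step 4 — Source phasor: V = 48∠0.0° V = 48 V.
Step 5 — Current: I = V / Z = 0.5724 - j0.3662 A = 0.6795∠-32.6° A.
Step 6 — Complex power: S = V·I* = 27.48 + j17.58 VA.
Step 7 — Real power: P = Re(S) = 27.48 W.
Step 8 — Reactive power: Q = Im(S) = 17.58 VAR.
Step 9 — Apparent power: |S| = 32.62 VA.
Step 10 — Power factor: PF = P/|S| = 0.8423 (lagging).

(a) P = 27.48 W  (b) Q = 17.58 VAR  (c) S = 32.62 VA  (d) PF = 0.8423 (lagging)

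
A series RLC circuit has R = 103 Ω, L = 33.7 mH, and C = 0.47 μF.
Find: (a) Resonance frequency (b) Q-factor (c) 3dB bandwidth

Step 1 — Resonance condition Im(Z)=0 gives ω₀ = 1/√(LC).
Step 2 — ω₀ = 1/√(0.0337·4.7e-07) = 7946 rad/s.
Step 3 — f₀ = ω₀/(2π) = 1265 Hz.
Step 4 — Series Q: Q = ω₀L/R = 7946·0.0337/103 = 2.6.
Step 5 — 3dB bandwidth: Δω = ω₀/Q = 3056 rad/s; BW = Δω/(2π) = 486.4 Hz.

(a) f₀ = 1265 Hz  (b) Q = 2.6  (c) BW = 486.4 Hz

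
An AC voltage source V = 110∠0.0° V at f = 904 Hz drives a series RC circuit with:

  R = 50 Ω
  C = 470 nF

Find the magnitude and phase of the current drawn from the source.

Step 1 — Angular frequency: ω = 2π·f = 2π·904 = 5680 rad/s.
Step 2 — Component impedances:
  R: Z = R = 50 Ω
  C: Z = 1/(jωC) = -j/(ω·C) = 0 - j374.6 Ω
Step 3 — Series combination: Z_total = R + C = 50 - j374.6 Ω = 377.9∠-82.4° Ω.
Step 4 — Source phasor: V = 110∠0.0° V = 110 V.
Step 5 — Ohm's law: I = V / Z_total = (110) / (50 - j374.6) = 0.03851 + j0.2885 A.
Step 6 — Convert to polar: |I| = 0.2911 A, ∠I = 82.4°.

I = 0.2911∠82.4° A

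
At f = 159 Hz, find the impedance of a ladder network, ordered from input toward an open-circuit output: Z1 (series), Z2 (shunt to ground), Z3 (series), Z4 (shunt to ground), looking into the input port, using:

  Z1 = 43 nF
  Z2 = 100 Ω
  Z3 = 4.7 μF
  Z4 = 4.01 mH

Step 1 — Angular frequency: ω = 2π·f = 2π·159 = 999 rad/s.
Step 2 — Component impedances:
  Z1: Z = 1/(jωC) = -j/(ω·C) = 0 - j2.328e+04 Ω
  Z2: Z = R = 100 Ω
  Z3: Z = 1/(jωC) = -j/(ω·C) = 0 - j213 Ω
  Z4: Z = jωL = j·999·0.00401 = 0 + j4.006 Ω
Step 3 — Ladder network (open output): work backward from the far end, alternating series and parallel combinations. Z_in = 81.37 - j2.332e+04 Ω = 2.332e+04∠-89.8° Ω.

Z = 81.37 - j2.332e+04 Ω = 2.332e+04∠-89.8° Ω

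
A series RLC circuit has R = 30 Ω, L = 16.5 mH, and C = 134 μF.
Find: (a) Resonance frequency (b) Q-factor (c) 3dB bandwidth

Step 1 — Resonance: ω₀ = 1/√(LC) = 1/√(0.0165·0.000134) = 672.5 rad/s.
Step 2 — f₀ = ω₀/(2π) = 107 Hz.
Step 3 — Series Q: Q = ω₀L/R = 672.5·0.0165/30 = 0.3699.
Step 4 — Bandwidth: Δω = ω₀/Q = 1818 rad/s; BW = Δω/(2π) = 289.4 Hz.

(a) f₀ = 107 Hz  (b) Q = 0.3699  (c) BW = 289.4 Hz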